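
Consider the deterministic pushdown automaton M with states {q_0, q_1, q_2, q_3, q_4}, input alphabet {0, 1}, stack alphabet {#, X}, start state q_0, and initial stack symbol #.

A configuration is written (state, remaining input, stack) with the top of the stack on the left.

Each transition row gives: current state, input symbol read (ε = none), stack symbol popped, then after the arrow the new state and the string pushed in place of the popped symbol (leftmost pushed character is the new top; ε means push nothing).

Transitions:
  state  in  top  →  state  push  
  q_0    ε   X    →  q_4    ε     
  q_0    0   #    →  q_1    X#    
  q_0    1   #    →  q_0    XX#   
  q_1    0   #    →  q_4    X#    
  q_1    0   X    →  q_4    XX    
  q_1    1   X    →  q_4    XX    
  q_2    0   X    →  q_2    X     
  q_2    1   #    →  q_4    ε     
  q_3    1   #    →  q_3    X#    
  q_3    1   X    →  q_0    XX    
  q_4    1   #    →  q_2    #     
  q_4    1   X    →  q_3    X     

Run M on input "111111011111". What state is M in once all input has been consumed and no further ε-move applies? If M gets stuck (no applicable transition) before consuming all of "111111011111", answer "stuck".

(q_0, 111111011111, #)
  read 1, top #: go to q_0, push XX# → (q_0, 11111011111, XX#)
  ε-move, top X: go to q_4, push ε → (q_4, 11111011111, X#)
  read 1, top X: go to q_3, push X → (q_3, 1111011111, X#)
  read 1, top X: go to q_0, push XX → (q_0, 111011111, XX#)
  ε-move, top X: go to q_4, push ε → (q_4, 111011111, X#)
  read 1, top X: go to q_3, push X → (q_3, 11011111, X#)
  read 1, top X: go to q_0, push XX → (q_0, 1011111, XX#)
  ε-move, top X: go to q_4, push ε → (q_4, 1011111, X#)
  read 1, top X: go to q_3, push X → (q_3, 011111, X#)
No transition for (q_3, 0, top X); M blocks with input 011111 remaining.

stuck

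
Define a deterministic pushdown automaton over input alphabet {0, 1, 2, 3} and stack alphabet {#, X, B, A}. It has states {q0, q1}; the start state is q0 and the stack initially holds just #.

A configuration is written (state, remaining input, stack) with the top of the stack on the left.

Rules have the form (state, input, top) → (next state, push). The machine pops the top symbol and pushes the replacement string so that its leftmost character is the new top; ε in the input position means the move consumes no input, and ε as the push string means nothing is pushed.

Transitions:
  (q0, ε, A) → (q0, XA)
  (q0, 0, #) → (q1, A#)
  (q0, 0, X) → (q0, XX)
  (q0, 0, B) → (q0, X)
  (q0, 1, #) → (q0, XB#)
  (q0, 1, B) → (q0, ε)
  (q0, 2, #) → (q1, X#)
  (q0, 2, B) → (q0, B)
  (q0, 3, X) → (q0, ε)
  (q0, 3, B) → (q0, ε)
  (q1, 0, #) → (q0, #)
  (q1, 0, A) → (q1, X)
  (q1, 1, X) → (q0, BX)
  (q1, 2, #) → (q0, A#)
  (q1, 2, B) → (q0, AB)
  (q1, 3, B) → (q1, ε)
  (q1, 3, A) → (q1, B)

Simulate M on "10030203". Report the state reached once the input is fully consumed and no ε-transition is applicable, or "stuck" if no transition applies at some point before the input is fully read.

(q0, 10030203, #)
  read 1, top #: go to q0, push XB# → (q0, 0030203, XB#)
  read 0, top X: go to q0, push XX → (q0, 030203, XXB#)
  read 0, top X: go to q0, push XX → (q0, 30203, XXXB#)
  read 3, top X: go to q0, push ε → (q0, 0203, XXB#)
  read 0, top X: go to q0, push XX → (q0, 203, XXXB#)
No transition for (q0, 2, top X); M blocks with input 203 remaining.

stuck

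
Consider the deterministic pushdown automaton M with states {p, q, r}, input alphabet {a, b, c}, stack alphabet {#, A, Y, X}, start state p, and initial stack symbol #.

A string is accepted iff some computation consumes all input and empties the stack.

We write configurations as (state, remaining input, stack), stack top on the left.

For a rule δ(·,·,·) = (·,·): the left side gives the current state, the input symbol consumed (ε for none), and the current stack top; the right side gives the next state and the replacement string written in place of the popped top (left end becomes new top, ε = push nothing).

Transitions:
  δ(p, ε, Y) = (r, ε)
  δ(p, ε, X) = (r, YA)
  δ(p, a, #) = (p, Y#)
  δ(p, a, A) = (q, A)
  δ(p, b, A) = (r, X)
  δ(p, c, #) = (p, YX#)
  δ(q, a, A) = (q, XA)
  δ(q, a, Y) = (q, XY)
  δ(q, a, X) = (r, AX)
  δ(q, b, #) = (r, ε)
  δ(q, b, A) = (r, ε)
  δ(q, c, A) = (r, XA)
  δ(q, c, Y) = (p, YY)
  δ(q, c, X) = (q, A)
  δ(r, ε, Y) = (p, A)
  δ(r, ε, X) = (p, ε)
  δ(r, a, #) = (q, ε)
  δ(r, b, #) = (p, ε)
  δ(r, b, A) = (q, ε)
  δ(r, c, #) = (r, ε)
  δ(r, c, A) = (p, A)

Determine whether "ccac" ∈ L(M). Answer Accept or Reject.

(p, ccac, #)
  read c, top #: go to p, push YX# → (p, cac, YX#)
  ε-move, top Y: go to r, push ε → (r, cac, X#)
  ε-move, top X: go to p, push ε → (p, cac, #)
  read c, top #: go to p, push YX# → (p, ac, YX#)
  ε-move, top Y: go to r, push ε → (r, ac, X#)
  ε-move, top X: go to p, push ε → (p, ac, #)
  read a, top #: go to p, push Y# → (p, c, Y#)
  ε-move, top Y: go to r, push ε → (r, c, #)
  read c, top #: go to r, push ε → (r, ε, ε)
All input consumed and the stack is empty.

Accept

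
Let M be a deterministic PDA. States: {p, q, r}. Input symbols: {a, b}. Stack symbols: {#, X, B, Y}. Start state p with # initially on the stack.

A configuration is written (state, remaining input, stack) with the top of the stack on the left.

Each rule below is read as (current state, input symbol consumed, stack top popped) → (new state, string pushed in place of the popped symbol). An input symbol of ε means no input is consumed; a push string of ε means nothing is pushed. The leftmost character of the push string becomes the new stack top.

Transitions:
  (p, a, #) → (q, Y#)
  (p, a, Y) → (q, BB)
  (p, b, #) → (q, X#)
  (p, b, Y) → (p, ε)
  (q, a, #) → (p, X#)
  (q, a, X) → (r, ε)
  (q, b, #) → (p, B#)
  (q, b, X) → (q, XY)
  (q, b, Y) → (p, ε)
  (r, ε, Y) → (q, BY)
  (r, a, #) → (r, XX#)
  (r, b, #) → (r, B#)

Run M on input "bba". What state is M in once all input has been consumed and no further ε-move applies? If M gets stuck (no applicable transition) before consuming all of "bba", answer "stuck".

(p, bba, #)
  read b, top #: go to q, push X# → (q, ba, X#)
  read b, top X: go to q, push XY → (q, a, XY#)
  read a, top X: go to r, push ε → (r, ε, Y#)
  ε-move, top Y: go to q, push BY → (q, ε, BY#)
All input consumed; M is in state q.

q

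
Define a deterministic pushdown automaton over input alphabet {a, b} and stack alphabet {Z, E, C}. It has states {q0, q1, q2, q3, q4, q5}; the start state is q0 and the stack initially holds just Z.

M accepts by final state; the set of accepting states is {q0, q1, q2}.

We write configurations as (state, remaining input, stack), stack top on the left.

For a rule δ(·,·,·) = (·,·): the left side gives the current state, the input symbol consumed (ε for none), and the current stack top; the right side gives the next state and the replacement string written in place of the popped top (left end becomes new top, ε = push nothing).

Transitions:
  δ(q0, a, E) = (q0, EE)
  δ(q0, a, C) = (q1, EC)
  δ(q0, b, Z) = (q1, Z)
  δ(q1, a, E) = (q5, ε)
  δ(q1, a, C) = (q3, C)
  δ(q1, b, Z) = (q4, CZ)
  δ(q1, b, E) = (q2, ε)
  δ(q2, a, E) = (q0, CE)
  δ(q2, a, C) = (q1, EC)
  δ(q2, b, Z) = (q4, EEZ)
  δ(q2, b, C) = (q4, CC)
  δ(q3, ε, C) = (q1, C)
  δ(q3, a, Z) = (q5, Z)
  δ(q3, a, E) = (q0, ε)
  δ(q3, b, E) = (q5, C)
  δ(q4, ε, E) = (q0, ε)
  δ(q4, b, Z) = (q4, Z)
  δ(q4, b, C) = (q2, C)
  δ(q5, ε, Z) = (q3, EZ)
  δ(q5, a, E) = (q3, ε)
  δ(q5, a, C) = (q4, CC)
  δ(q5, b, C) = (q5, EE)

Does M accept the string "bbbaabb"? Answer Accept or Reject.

(q0, bbbaabb, Z)
  read b, top Z: go to q1, push Z → (q1, bbaabb, Z)
  read b, top Z: go to q4, push CZ → (q4, baabb, CZ)
  read b, top C: go to q2, push C → (q2, aabb, CZ)
  read a, top C: go to q1, push EC → (q1, abb, ECZ)
  read a, top E: go to q5, push ε → (q5, bb, CZ)
  read b, top C: go to q5, push EE → (q5, b, EEZ)
No transition applies at (q5, b, EEZ); input not fully consumed.

Reject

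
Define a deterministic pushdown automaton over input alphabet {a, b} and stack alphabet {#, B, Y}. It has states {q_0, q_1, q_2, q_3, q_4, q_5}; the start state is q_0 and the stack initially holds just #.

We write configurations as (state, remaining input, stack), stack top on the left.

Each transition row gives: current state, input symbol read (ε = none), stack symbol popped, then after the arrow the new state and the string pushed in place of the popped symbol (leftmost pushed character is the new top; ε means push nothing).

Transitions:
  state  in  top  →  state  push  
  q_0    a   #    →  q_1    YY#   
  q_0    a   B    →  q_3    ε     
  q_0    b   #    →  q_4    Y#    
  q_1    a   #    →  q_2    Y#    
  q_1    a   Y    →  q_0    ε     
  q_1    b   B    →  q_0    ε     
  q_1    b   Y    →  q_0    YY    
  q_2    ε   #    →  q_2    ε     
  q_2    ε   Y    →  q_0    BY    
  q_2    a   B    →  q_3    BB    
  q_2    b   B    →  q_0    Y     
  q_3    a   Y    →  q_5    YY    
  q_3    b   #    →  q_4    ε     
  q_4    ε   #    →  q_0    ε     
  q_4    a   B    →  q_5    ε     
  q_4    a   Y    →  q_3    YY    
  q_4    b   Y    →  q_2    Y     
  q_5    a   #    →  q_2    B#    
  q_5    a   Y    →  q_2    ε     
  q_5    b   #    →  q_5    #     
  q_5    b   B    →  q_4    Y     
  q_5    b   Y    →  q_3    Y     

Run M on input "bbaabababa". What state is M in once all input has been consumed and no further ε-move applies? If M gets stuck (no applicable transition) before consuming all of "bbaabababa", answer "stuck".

q_5

(q_0, bbaabababa, #)
  read b, top #: go to q_4, push Y# → (q_4, baabababa, Y#)
  read b, top Y: go to q_2, push Y → (q_2, aabababa, Y#)
  ε-move, top Y: go to q_0, push BY → (q_0, aabababa, BY#)
  read a, top B: go to q_3, push ε → (q_3, abababa, Y#)
  read a, top Y: go to q_5, push YY → (q_5, bababa, YY#)
  read b, top Y: go to q_3, push Y → (q_3, ababa, YY#)
  read a, top Y: go to q_5, push YY → (q_5, baba, YYY#)
  read b, top Y: go to q_3, push Y → (q_3, aba, YYY#)
  read a, top Y: go to q_5, push YY → (q_5, ba, YYYY#)
  read b, top Y: go to q_3, push Y → (q_3, a, YYYY#)
  read a, top Y: go to q_5, push YY → (q_5, ε, YYYYY#)
All input consumed; M is in state q_5.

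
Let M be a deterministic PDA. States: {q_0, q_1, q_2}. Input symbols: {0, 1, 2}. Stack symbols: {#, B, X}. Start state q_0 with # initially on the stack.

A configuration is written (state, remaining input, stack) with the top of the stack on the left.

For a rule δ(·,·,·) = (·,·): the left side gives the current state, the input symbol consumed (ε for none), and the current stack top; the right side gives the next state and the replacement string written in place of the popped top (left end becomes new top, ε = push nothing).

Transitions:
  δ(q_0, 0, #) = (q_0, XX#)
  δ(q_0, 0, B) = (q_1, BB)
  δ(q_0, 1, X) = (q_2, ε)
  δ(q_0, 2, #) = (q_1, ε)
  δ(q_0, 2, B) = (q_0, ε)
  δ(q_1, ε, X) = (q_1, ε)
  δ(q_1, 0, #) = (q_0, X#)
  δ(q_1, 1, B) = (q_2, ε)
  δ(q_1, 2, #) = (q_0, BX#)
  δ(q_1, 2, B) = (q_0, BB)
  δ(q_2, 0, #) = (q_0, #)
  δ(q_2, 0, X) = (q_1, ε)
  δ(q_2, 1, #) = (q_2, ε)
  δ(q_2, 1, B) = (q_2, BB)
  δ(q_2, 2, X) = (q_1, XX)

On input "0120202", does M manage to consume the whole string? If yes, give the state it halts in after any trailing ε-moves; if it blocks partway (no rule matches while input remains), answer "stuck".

stuck

(q_0, 0120202, #) ⊢ (q_0, 120202, XX#) ⊢ (q_2, 20202, X#) ⊢ (q_1, 0202, XX#) ⊢ (q_1, 0202, X#) ⊢ (q_1, 0202, #) ⊢ (q_0, 202, X#)
No transition for (q_0, 2, top X); M blocks with input 202 remaining.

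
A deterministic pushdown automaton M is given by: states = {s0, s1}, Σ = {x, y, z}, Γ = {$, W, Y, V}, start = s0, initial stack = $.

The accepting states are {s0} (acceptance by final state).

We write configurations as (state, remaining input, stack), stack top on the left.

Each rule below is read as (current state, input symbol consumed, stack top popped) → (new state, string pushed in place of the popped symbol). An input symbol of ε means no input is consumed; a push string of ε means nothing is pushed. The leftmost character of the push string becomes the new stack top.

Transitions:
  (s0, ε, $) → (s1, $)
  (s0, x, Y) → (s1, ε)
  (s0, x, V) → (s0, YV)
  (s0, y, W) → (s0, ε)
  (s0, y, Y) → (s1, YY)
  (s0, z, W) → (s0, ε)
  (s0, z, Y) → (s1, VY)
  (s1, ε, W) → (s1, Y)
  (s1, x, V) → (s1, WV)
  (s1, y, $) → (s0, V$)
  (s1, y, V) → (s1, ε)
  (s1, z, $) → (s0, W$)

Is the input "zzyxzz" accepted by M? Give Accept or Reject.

(s0, zzyxzz, $)
  ε-move, top $: go to s1, push $ → (s1, zzyxzz, $)
  read z, top $: go to s0, push W$ → (s0, zyxzz, W$)
  read z, top W: go to s0, push ε → (s0, yxzz, $)
  ε-move, top $: go to s1, push $ → (s1, yxzz, $)
  read y, top $: go to s0, push V$ → (s0, xzz, V$)
  read x, top V: go to s0, push YV → (s0, zz, YV$)
  read z, top Y: go to s1, push VY → (s1, z, VYV$)
No transition applies at (s1, z, VYV$); input not fully consumed.

Reject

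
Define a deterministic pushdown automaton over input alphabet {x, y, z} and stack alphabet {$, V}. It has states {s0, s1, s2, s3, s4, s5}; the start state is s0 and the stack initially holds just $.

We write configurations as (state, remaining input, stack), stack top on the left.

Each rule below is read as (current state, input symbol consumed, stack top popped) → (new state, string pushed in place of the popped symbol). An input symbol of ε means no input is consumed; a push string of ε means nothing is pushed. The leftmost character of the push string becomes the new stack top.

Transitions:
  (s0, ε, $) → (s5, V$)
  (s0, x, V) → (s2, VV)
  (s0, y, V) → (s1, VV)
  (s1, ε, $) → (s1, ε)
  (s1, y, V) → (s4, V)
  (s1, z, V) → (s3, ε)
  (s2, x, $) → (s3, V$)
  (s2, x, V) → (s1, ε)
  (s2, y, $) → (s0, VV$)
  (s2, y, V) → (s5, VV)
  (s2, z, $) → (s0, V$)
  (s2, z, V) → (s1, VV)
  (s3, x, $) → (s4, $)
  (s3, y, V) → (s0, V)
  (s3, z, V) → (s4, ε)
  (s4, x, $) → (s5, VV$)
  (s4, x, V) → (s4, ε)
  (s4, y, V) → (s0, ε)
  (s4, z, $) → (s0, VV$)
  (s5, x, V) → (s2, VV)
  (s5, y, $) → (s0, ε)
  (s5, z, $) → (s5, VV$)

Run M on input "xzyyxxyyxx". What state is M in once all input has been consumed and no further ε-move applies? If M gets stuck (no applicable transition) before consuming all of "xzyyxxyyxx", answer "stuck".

(s0, xzyyxxyyxx, $)
  ε-move, top $: go to s5, push V$ → (s5, xzyyxxyyxx, V$)
  read x, top V: go to s2, push VV → (s2, zyyxxyyxx, VV$)
  read z, top V: go to s1, push VV → (s1, yyxxyyxx, VVV$)
  read y, top V: go to s4, push V → (s4, yxxyyxx, VVV$)
  read y, top V: go to s0, push ε → (s0, xxyyxx, VV$)
  read x, top V: go to s2, push VV → (s2, xyyxx, VVV$)
  read x, top V: go to s1, push ε → (s1, yyxx, VV$)
  read y, top V: go to s4, push V → (s4, yxx, VV$)
  read y, top V: go to s0, push ε → (s0, xx, V$)
  read x, top V: go to s2, push VV → (s2, x, VV$)
  read x, top V: go to s1, push ε → (s1, ε, V$)
All input consumed; M is in state s1.

s1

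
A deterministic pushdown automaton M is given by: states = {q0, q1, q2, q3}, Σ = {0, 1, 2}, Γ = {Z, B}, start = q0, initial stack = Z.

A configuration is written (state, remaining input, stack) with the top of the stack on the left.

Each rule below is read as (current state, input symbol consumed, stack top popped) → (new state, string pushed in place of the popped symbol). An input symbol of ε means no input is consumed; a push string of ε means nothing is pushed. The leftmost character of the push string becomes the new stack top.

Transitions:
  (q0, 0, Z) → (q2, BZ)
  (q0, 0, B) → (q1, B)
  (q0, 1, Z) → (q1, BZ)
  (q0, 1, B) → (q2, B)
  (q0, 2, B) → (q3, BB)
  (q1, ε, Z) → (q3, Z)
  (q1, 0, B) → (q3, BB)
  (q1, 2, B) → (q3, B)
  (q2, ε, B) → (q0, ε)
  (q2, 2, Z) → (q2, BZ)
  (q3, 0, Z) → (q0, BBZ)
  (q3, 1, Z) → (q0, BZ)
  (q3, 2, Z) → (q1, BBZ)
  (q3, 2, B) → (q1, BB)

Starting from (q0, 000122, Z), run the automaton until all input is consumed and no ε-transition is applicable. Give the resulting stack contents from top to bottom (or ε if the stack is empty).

BBZ

(q0, 000122, Z)
  read 0, top Z: go to q2, push BZ → (q2, 00122, BZ)
  ε-move, top B: go to q0, push ε → (q0, 00122, Z)
  read 0, top Z: go to q2, push BZ → (q2, 0122, BZ)
  ε-move, top B: go to q0, push ε → (q0, 0122, Z)
  read 0, top Z: go to q2, push BZ → (q2, 122, BZ)
  ε-move, top B: go to q0, push ε → (q0, 122, Z)
  read 1, top Z: go to q1, push BZ → (q1, 22, BZ)
  read 2, top B: go to q3, push B → (q3, 2, BZ)
  read 2, top B: go to q1, push BB → (q1, ε, BBZ)
All input consumed in state q1 with stack BBZ.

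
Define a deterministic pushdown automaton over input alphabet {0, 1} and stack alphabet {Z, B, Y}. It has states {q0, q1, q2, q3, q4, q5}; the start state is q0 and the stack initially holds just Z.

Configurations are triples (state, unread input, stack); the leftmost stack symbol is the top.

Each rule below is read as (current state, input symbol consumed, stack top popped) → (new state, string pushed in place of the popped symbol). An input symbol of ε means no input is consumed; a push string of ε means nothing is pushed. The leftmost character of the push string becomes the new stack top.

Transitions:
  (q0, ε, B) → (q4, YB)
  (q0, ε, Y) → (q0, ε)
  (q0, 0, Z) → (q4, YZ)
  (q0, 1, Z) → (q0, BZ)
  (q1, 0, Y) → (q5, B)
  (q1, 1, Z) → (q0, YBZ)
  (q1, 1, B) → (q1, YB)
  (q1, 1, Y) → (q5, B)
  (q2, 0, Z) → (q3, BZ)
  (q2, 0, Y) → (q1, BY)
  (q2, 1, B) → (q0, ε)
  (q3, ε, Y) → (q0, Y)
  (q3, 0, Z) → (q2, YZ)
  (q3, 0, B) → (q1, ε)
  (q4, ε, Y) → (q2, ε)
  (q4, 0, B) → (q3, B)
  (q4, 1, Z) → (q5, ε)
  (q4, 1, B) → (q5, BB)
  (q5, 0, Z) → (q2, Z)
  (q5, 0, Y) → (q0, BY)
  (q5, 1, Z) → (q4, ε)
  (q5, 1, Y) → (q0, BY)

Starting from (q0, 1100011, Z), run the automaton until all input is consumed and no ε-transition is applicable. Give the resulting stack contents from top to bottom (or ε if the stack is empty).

Z

(q0, 1100011, Z)
  read 1, top Z: go to q0, push BZ → (q0, 100011, BZ)
  ε-move, top B: go to q4, push YB → (q4, 100011, YBZ)
  ε-move, top Y: go to q2, push ε → (q2, 100011, BZ)
  read 1, top B: go to q0, push ε → (q0, 00011, Z)
  read 0, top Z: go to q4, push YZ → (q4, 0011, YZ)
  ε-move, top Y: go to q2, push ε → (q2, 0011, Z)
  read 0, top Z: go to q3, push BZ → (q3, 011, BZ)
  read 0, top B: go to q1, push ε → (q1, 11, Z)
  read 1, top Z: go to q0, push YBZ → (q0, 1, YBZ)
  ε-move, top Y: go to q0, push ε → (q0, 1, BZ)
  ε-move, top B: go to q4, push YB → (q4, 1, YBZ)
  ε-move, top Y: go to q2, push ε → (q2, 1, BZ)
  read 1, top B: go to q0, push ε → (q0, ε, Z)
All input consumed in state q0 with stack Z.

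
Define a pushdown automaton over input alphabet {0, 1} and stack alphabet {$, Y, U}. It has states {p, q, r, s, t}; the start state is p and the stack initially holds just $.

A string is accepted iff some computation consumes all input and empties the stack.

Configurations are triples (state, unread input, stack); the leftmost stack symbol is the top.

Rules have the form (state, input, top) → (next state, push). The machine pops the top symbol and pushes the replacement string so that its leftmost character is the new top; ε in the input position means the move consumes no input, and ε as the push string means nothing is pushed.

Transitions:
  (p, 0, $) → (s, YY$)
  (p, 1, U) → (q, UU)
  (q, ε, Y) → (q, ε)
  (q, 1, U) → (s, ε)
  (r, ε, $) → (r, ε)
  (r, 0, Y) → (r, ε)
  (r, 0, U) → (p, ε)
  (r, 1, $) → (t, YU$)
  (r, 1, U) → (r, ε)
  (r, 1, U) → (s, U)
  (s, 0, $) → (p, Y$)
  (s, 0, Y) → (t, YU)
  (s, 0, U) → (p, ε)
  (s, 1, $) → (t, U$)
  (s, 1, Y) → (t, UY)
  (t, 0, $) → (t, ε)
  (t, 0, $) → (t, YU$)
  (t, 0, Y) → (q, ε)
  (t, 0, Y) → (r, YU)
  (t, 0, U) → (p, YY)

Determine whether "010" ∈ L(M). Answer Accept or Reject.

Reject

No computation consumes all input and empties the stack.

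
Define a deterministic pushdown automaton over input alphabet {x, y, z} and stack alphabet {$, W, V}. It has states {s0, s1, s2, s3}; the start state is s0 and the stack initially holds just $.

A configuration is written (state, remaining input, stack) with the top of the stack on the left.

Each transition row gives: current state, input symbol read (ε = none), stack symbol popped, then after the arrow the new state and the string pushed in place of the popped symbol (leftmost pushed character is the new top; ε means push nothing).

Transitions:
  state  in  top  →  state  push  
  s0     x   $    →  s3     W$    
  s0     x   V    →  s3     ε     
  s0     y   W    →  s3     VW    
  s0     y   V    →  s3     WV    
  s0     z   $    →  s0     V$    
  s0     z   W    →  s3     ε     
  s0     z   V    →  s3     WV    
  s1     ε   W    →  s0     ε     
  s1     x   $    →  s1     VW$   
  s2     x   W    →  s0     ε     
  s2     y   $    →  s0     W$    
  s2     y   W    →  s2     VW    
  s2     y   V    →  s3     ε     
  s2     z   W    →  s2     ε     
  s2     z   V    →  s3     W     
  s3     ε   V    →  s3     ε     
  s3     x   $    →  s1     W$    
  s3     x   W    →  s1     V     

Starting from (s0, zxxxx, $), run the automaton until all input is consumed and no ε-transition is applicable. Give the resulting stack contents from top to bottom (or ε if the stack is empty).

V$

(s0, zxxxx, $)
  read z, top $: go to s0, push V$ → (s0, xxxx, V$)
  read x, top V: go to s3, push ε → (s3, xxx, $)
  read x, top $: go to s1, push W$ → (s1, xx, W$)
  ε-move, top W: go to s0, push ε → (s0, xx, $)
  read x, top $: go to s3, push W$ → (s3, x, W$)
  read x, top W: go to s1, push V → (s1, ε, V$)
All input consumed in state s1 with stack V$.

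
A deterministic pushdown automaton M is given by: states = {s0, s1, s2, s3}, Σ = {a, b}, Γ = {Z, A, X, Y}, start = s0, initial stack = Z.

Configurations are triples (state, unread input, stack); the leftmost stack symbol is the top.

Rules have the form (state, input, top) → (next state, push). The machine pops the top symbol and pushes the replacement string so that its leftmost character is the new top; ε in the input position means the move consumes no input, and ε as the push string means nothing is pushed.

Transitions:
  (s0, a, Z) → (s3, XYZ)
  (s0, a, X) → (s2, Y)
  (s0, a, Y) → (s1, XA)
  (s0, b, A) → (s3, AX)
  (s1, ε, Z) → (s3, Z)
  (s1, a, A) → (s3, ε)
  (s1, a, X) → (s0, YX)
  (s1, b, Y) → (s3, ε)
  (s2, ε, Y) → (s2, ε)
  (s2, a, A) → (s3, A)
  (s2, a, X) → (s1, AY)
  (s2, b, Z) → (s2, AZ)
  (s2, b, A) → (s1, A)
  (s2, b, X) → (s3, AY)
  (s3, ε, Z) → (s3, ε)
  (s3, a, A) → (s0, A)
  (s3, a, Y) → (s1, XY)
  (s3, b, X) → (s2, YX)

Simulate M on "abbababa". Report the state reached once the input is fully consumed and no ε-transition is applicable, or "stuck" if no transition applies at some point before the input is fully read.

s0

(s0, abbababa, Z)
  read a, top Z: go to s3, push XYZ → (s3, bbababa, XYZ)
  read b, top X: go to s2, push YX → (s2, bababa, YXYZ)
  ε-move, top Y: go to s2, push ε → (s2, bababa, XYZ)
  read b, top X: go to s3, push AY → (s3, ababa, AYYZ)
  read a, top A: go to s0, push A → (s0, baba, AYYZ)
  read b, top A: go to s3, push AX → (s3, aba, AXYYZ)
  read a, top A: go to s0, push A → (s0, ba, AXYYZ)
  read b, top A: go to s3, push AX → (s3, a, AXXYYZ)
  read a, top A: go to s0, push A → (s0, ε, AXXYYZ)
All input consumed; M is in state s0.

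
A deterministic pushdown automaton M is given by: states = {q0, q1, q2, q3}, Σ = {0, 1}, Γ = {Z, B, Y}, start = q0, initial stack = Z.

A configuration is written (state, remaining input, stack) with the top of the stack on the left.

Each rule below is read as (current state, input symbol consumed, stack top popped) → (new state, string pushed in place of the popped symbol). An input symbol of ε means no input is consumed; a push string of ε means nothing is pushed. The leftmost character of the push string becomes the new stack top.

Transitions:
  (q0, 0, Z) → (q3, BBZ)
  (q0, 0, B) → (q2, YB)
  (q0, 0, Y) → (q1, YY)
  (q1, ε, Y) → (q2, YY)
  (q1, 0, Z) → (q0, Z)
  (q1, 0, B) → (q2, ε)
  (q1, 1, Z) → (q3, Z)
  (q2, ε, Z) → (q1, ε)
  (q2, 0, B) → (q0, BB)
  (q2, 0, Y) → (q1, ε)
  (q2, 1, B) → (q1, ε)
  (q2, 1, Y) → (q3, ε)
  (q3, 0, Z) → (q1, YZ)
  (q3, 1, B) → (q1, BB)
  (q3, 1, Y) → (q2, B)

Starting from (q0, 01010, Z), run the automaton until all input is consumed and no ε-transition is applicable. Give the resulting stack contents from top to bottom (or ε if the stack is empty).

(q0, 01010, Z)
  read 0, top Z: go to q3, push BBZ → (q3, 1010, BBZ)
  read 1, top B: go to q1, push BB → (q1, 010, BBBZ)
  read 0, top B: go to q2, push ε → (q2, 10, BBZ)
  read 1, top B: go to q1, push ε → (q1, 0, BZ)
  read 0, top B: go to q2, push ε → (q2, ε, Z)
  ε-move, top Z: go to q1, push ε → (q1, ε, ε)
All input consumed in state q1 with stack ε.

ε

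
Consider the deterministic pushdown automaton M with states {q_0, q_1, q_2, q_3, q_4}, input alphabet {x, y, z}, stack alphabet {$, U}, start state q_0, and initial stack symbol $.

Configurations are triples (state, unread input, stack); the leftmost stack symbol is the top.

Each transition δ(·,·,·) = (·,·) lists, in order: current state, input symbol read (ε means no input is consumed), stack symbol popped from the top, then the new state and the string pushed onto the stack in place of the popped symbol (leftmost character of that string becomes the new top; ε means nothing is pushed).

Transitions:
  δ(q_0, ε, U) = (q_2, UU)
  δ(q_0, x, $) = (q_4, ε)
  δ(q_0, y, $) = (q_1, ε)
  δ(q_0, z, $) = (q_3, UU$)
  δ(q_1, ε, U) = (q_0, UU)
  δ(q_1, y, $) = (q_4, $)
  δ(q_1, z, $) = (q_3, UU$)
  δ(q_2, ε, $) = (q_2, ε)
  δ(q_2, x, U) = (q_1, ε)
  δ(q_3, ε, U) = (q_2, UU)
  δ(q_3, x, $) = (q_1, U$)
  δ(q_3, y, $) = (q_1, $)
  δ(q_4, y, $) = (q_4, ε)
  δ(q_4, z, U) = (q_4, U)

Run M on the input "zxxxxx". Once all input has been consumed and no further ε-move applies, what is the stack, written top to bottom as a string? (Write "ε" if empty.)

UUUUUUUU$

(q_0, zxxxxx, $) ⊢ (q_3, xxxxx, UU$) ⊢ (q_2, xxxxx, UUU$) ⊢ (q_1, xxxx, UU$) ⊢ (q_0, xxxx, UUU$) ⊢ (q_2, xxxx, UUUU$) ⊢ (q_1, xxx, UUU$) ⊢ (q_0, xxx, UUUU$) ⊢ (q_2, xxx, UUUUU$) ⊢ (q_1, xx, UUUU$) ⊢ (q_0, xx, UUUUU$) ⊢ (q_2, xx, UUUUUU$) ⊢ (q_1, x, UUUUU$) ⊢ (q_0, x, UUUUUU$) ⊢ (q_2, x, UUUUUUU$) ⊢ (q_1, ε, UUUUUU$) ⊢ (q_0, ε, UUUUUUU$) ⊢ (q_2, ε, UUUUUUUU$)
All input consumed in state q_2 with stack UUUUUUUU$.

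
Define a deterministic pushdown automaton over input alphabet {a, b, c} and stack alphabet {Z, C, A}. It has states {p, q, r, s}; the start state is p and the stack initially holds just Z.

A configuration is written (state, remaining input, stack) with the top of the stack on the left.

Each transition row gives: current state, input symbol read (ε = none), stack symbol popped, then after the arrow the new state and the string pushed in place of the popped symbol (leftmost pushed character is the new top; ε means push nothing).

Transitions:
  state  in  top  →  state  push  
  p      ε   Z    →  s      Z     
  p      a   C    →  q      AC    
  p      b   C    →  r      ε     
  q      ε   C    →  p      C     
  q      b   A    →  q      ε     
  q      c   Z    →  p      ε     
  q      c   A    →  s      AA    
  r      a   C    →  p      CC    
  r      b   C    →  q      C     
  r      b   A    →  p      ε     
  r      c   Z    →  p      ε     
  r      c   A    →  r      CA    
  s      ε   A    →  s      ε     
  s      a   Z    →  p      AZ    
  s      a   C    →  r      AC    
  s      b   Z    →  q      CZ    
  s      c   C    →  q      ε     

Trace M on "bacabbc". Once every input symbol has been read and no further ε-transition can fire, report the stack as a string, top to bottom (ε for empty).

ε

(p, bacabbc, Z)
  ε-move, top Z: go to s, push Z → (s, bacabbc, Z)
  read b, top Z: go to q, push CZ → (q, acabbc, CZ)
  ε-move, top C: go to p, push C → (p, acabbc, CZ)
  read a, top C: go to q, push AC → (q, cabbc, ACZ)
  read c, top A: go to s, push AA → (s, abbc, AACZ)
  ε-move, top A: go to s, push ε → (s, abbc, ACZ)
  ε-move, top A: go to s, push ε → (s, abbc, CZ)
  read a, top C: go to r, push AC → (r, bbc, ACZ)
  read b, top A: go to p, push ε → (p, bc, CZ)
  read b, top C: go to r, push ε → (r, c, Z)
  read c, top Z: go to p, push ε → (p, ε, ε)
All input consumed in state p with stack ε.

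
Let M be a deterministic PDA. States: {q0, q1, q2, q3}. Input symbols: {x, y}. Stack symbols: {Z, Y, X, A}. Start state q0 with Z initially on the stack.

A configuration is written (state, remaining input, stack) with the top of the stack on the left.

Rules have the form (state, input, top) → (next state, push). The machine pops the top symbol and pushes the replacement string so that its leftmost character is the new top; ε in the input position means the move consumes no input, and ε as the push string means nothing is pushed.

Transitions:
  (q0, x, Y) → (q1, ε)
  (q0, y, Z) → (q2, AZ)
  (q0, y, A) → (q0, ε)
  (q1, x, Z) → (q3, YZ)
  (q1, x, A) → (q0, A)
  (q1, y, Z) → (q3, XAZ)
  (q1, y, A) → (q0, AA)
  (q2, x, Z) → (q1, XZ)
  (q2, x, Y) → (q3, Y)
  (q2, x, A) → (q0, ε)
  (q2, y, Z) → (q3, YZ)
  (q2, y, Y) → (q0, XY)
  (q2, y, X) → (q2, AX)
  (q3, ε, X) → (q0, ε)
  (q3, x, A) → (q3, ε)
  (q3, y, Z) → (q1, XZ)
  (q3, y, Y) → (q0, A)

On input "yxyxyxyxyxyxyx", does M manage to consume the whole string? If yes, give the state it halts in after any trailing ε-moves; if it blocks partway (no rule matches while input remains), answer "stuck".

q0

(q0, yxyxyxyxyxyxyx, Z)
  read y, top Z: go to q2, push AZ → (q2, xyxyxyxyxyxyx, AZ)
  read x, top A: go to q0, push ε → (q0, yxyxyxyxyxyx, Z)
  read y, top Z: go to q2, push AZ → (q2, xyxyxyxyxyx, AZ)
  read x, top A: go to q0, push ε → (q0, yxyxyxyxyx, Z)
  read y, top Z: go to q2, push AZ → (q2, xyxyxyxyx, AZ)
  read x, top A: go to q0, push ε → (q0, yxyxyxyx, Z)
  read y, top Z: go to q2, push AZ → (q2, xyxyxyx, AZ)
  read x, top A: go to q0, push ε → (q0, yxyxyx, Z)
  read y, top Z: go to q2, push AZ → (q2, xyxyx, AZ)
  read x, top A: go to q0, push ε → (q0, yxyx, Z)
  read y, top Z: go to q2, push AZ → (q2, xyx, AZ)
  read x, top A: go to q0, push ε → (q0, yx, Z)
  read y, top Z: go to q2, push AZ → (q2, x, AZ)
  read x, top A: go to q0, push ε → (q0, ε, Z)
All input consumed; M is in state q0.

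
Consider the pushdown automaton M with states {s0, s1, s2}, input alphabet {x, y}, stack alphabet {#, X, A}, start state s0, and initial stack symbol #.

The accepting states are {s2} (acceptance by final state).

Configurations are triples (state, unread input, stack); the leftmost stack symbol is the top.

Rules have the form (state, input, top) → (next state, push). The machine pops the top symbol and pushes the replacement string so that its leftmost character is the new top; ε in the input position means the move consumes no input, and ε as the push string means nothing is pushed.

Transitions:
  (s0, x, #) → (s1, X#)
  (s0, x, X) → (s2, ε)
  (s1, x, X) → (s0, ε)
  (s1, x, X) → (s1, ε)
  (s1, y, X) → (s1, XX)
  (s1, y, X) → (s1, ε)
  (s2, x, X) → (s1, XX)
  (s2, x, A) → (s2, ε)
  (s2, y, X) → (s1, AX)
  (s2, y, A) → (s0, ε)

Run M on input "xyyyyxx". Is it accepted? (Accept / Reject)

Accept

One accepting computation: (s0, xyyyyxx, #) ⊢ (s1, yyyyxx, X#) ⊢ (s1, yyyxx, XX#) ⊢ (s1, yyxx, XXX#) ⊢ (s1, yxx, XXXX#) ⊢ (s1, xx, XXXXX#) ⊢ (s0, x, XXXX#) ⊢ (s2, ε, XXX#)
All input consumed and state s2 ∈ F.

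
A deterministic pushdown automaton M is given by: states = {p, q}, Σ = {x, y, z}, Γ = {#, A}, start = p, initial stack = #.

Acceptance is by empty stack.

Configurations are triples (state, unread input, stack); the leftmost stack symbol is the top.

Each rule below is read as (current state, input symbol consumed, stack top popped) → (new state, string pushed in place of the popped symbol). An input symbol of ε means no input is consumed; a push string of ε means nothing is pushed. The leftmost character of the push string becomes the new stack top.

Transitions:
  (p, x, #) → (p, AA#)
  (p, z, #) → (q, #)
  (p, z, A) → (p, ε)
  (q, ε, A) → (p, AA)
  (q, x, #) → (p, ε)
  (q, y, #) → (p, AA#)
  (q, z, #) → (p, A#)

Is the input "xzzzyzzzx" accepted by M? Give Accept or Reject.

(p, xzzzyzzzx, #)
  read x, top #: go to p, push AA# → (p, zzzyzzzx, AA#)
  read z, top A: go to p, push ε → (p, zzyzzzx, A#)
  read z, top A: go to p, push ε → (p, zyzzzx, #)
  read z, top #: go to q, push # → (q, yzzzx, #)
  read y, top #: go to p, push AA# → (p, zzzx, AA#)
  read z, top A: go to p, push ε → (p, zzx, A#)
  read z, top A: go to p, push ε → (p, zx, #)
  read z, top #: go to q, push # → (q, x, #)
  read x, top #: go to p, push ε → (p, ε, ε)
All input consumed and the stack is empty.

Accept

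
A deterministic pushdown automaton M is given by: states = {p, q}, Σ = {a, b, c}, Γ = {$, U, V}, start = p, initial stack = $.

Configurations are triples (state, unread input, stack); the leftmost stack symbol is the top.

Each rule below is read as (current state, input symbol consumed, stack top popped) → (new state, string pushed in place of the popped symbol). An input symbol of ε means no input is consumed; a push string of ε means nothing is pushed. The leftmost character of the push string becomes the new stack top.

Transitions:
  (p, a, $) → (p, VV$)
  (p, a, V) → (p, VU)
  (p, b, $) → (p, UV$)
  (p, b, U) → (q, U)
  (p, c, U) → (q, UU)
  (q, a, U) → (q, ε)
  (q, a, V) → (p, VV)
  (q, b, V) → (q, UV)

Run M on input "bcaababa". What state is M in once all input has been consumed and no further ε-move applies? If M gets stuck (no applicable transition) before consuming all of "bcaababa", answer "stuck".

(p, bcaababa, $)
  read b, top $: go to p, push UV$ → (p, caababa, UV$)
  read c, top U: go to q, push UU → (q, aababa, UUV$)
  read a, top U: go to q, push ε → (q, ababa, UV$)
  read a, top U: go to q, push ε → (q, baba, V$)
  read b, top V: go to q, push UV → (q, aba, UV$)
  read a, top U: go to q, push ε → (q, ba, V$)
  read b, top V: go to q, push UV → (q, a, UV$)
  read a, top U: go to q, push ε → (q, ε, V$)
All input consumed; M is in state q.

q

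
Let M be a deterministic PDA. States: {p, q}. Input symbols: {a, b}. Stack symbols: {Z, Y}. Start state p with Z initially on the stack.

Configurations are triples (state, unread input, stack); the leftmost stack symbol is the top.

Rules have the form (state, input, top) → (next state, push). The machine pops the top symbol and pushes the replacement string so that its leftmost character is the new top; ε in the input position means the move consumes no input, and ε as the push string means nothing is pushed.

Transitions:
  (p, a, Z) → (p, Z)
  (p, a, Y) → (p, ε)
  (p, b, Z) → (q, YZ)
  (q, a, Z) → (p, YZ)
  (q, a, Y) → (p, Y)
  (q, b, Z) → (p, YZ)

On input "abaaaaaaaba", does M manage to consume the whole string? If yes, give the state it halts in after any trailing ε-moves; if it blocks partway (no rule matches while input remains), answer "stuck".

(p, abaaaaaaaba, Z) ⊢ (p, baaaaaaaba, Z) ⊢ (q, aaaaaaaba, YZ) ⊢ (p, aaaaaaba, YZ) ⊢ (p, aaaaaba, Z) ⊢ (p, aaaaba, Z) ⊢ (p, aaaba, Z) ⊢ (p, aaba, Z) ⊢ (p, aba, Z) ⊢ (p, ba, Z) ⊢ (q, a, YZ) ⊢ (p, ε, YZ)
All input consumed; M is in state p.

p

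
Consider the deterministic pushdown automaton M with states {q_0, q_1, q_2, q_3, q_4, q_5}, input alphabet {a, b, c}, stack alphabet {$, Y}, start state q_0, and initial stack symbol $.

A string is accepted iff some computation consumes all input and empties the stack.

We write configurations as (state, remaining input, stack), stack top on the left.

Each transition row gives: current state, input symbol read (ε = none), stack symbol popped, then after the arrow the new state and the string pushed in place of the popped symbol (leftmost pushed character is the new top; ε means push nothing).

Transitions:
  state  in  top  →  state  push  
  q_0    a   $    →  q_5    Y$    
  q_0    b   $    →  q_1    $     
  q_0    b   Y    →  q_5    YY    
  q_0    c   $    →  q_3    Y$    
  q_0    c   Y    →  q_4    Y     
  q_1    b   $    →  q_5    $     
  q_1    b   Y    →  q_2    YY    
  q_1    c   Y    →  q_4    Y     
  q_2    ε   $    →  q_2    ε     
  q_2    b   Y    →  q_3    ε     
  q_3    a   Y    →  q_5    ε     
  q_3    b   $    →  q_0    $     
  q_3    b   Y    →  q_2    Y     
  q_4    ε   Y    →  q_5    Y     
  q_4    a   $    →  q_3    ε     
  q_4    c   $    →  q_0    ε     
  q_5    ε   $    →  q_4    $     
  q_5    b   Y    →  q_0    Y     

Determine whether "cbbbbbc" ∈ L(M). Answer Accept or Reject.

Accept

(q_0, cbbbbbc, $) ⊢ (q_3, bbbbbc, Y$) ⊢ (q_2, bbbbc, Y$) ⊢ (q_3, bbbc, $) ⊢ (q_0, bbc, $) ⊢ (q_1, bc, $) ⊢ (q_5, c, $) ⊢ (q_4, c, $) ⊢ (q_0, ε, ε)
All input consumed and the stack is empty.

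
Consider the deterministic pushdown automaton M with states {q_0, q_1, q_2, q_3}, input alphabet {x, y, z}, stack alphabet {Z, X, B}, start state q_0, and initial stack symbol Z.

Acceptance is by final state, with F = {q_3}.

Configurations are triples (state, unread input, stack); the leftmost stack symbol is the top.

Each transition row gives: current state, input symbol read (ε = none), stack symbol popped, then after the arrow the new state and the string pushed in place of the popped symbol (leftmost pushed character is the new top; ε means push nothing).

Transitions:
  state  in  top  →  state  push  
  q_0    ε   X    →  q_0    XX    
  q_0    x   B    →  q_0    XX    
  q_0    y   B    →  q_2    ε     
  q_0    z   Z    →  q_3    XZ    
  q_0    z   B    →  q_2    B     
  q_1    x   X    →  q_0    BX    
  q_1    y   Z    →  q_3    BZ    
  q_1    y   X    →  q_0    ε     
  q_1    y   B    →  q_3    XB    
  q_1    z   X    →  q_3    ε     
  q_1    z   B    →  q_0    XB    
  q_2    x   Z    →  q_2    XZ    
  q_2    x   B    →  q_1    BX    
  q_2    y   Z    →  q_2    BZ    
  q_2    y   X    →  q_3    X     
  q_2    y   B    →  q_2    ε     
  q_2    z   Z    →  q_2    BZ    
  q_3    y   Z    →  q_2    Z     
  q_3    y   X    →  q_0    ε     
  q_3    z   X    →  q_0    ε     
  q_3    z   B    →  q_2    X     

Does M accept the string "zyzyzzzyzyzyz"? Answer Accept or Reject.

(q_0, zyzyzzzyzyzyz, Z)
  read z, top Z: go to q_3, push XZ → (q_3, yzyzzzyzyzyz, XZ)
  read y, top X: go to q_0, push ε → (q_0, zyzzzyzyzyz, Z)
  read z, top Z: go to q_3, push XZ → (q_3, yzzzyzyzyz, XZ)
  read y, top X: go to q_0, push ε → (q_0, zzzyzyzyz, Z)
  read z, top Z: go to q_3, push XZ → (q_3, zzyzyzyz, XZ)
  read z, top X: go to q_0, push ε → (q_0, zyzyzyz, Z)
  read z, top Z: go to q_3, push XZ → (q_3, yzyzyz, XZ)
  read y, top X: go to q_0, push ε → (q_0, zyzyz, Z)
  read z, top Z: go to q_3, push XZ → (q_3, yzyz, XZ)
  read y, top X: go to q_0, push ε → (q_0, zyz, Z)
  read z, top Z: go to q_3, push XZ → (q_3, yz, XZ)
  read y, top X: go to q_0, push ε → (q_0, z, Z)
  read z, top Z: go to q_3, push XZ → (q_3, ε, XZ)
All input consumed; state q_3 ∈ F.

Accept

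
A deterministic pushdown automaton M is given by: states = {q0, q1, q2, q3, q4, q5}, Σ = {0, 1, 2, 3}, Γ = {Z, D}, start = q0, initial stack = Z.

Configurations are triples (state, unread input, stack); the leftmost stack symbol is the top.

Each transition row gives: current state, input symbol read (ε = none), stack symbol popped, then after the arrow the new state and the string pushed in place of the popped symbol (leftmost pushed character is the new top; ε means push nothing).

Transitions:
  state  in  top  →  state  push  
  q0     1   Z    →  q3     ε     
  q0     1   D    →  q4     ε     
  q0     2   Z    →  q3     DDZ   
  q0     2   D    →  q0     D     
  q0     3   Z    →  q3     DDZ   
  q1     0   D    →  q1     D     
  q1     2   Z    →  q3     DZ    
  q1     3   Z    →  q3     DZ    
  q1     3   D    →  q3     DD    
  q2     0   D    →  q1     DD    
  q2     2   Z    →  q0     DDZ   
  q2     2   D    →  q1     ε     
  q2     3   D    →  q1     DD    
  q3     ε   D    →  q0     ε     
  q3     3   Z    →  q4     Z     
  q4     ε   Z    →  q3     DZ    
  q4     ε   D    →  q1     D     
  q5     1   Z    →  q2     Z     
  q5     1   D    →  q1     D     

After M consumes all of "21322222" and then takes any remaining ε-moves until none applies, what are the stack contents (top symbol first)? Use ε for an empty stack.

(q0, 21322222, Z)
  read 2, top Z: go to q3, push DDZ → (q3, 1322222, DDZ)
  ε-move, top D: go to q0, push ε → (q0, 1322222, DZ)
  read 1, top D: go to q4, push ε → (q4, 322222, Z)
  ε-move, top Z: go to q3, push DZ → (q3, 322222, DZ)
  ε-move, top D: go to q0, push ε → (q0, 322222, Z)
  read 3, top Z: go to q3, push DDZ → (q3, 22222, DDZ)
  ε-move, top D: go to q0, push ε → (q0, 22222, DZ)
  read 2, top D: go to q0, push D → (q0, 2222, DZ)
  read 2, top D: go to q0, push D → (q0, 222, DZ)
  read 2, top D: go to q0, push D → (q0, 22, DZ)
  read 2, top D: go to q0, push D → (q0, 2, DZ)
  read 2, top D: go to q0, push D → (q0, ε, DZ)
All input consumed in state q0 with stack DZ.

DZ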